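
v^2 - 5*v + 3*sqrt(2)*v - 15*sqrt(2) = (v - 5)*(v + 3*sqrt(2))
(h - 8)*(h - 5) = h^2 - 13*h + 40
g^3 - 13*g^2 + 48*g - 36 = (g - 6)^2*(g - 1)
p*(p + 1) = p^2 + p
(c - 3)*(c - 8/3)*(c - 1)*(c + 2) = c^4 - 14*c^3/3 + c^2/3 + 58*c/3 - 16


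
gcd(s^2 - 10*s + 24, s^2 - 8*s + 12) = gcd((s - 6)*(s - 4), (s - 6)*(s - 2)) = s - 6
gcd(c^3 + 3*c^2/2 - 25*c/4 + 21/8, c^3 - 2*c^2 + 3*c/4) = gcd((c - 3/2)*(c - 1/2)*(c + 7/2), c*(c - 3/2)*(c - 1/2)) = c^2 - 2*c + 3/4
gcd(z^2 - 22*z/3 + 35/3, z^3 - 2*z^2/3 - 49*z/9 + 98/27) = z - 7/3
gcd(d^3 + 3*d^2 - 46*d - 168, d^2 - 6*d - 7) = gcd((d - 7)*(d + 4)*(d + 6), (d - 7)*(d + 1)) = d - 7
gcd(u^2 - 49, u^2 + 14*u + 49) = u + 7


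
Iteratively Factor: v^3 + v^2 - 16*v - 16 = (v - 4)*(v^2 + 5*v + 4) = (v - 4)*(v + 4)*(v + 1)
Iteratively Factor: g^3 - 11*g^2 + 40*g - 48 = (g - 4)*(g^2 - 7*g + 12) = (g - 4)*(g - 3)*(g - 4)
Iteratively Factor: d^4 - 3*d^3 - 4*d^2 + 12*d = (d - 2)*(d^3 - d^2 - 6*d) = (d - 3)*(d - 2)*(d^2 + 2*d) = (d - 3)*(d - 2)*(d + 2)*(d)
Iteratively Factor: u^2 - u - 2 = (u - 2)*(u + 1)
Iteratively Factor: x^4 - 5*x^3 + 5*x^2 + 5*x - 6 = (x - 3)*(x^3 - 2*x^2 - x + 2) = (x - 3)*(x - 1)*(x^2 - x - 2) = (x - 3)*(x - 2)*(x - 1)*(x + 1)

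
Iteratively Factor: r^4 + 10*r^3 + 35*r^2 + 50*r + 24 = (r + 1)*(r^3 + 9*r^2 + 26*r + 24) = (r + 1)*(r + 2)*(r^2 + 7*r + 12) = (r + 1)*(r + 2)*(r + 3)*(r + 4)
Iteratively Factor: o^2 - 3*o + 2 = (o - 2)*(o - 1)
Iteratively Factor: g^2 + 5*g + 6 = (g + 3)*(g + 2)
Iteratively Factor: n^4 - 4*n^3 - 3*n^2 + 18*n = (n - 3)*(n^3 - n^2 - 6*n) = n*(n - 3)*(n^2 - n - 6) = n*(n - 3)*(n + 2)*(n - 3)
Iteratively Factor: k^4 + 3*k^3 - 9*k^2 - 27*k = (k + 3)*(k^3 - 9*k) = k*(k + 3)*(k^2 - 9) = k*(k - 3)*(k + 3)*(k + 3)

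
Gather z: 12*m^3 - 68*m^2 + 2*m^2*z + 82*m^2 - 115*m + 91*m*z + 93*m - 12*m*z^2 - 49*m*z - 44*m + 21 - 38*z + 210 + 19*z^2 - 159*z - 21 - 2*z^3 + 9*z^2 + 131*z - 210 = 12*m^3 + 14*m^2 - 66*m - 2*z^3 + z^2*(28 - 12*m) + z*(2*m^2 + 42*m - 66)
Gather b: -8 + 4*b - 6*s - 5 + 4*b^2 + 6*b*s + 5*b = 4*b^2 + b*(6*s + 9) - 6*s - 13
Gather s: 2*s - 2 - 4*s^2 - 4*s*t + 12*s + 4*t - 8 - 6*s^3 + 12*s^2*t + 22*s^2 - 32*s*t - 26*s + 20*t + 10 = -6*s^3 + s^2*(12*t + 18) + s*(-36*t - 12) + 24*t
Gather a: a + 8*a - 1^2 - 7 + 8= 9*a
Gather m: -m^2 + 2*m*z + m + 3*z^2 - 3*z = -m^2 + m*(2*z + 1) + 3*z^2 - 3*z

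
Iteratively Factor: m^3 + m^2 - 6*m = (m - 2)*(m^2 + 3*m) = (m - 2)*(m + 3)*(m)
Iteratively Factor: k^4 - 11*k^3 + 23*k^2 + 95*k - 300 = (k + 3)*(k^3 - 14*k^2 + 65*k - 100) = (k - 5)*(k + 3)*(k^2 - 9*k + 20) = (k - 5)*(k - 4)*(k + 3)*(k - 5)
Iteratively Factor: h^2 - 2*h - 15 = (h + 3)*(h - 5)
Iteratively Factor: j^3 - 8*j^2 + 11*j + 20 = (j - 5)*(j^2 - 3*j - 4) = (j - 5)*(j - 4)*(j + 1)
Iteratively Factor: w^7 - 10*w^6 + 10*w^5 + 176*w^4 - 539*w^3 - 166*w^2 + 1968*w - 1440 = (w - 5)*(w^6 - 5*w^5 - 15*w^4 + 101*w^3 - 34*w^2 - 336*w + 288) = (w - 5)*(w - 1)*(w^5 - 4*w^4 - 19*w^3 + 82*w^2 + 48*w - 288) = (w - 5)*(w - 1)*(w + 4)*(w^4 - 8*w^3 + 13*w^2 + 30*w - 72) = (w - 5)*(w - 3)*(w - 1)*(w + 4)*(w^3 - 5*w^2 - 2*w + 24) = (w - 5)*(w - 3)^2*(w - 1)*(w + 4)*(w^2 - 2*w - 8) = (w - 5)*(w - 3)^2*(w - 1)*(w + 2)*(w + 4)*(w - 4)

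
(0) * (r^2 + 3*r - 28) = 0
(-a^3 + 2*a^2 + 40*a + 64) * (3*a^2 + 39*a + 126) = -3*a^5 - 33*a^4 + 72*a^3 + 2004*a^2 + 7536*a + 8064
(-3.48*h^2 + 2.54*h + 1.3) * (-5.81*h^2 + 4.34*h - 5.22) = 20.2188*h^4 - 29.8606*h^3 + 21.6362*h^2 - 7.6168*h - 6.786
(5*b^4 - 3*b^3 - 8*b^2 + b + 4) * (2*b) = 10*b^5 - 6*b^4 - 16*b^3 + 2*b^2 + 8*b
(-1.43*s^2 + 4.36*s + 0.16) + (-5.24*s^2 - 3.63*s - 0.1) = -6.67*s^2 + 0.73*s + 0.06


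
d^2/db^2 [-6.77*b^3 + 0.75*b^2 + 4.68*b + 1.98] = 1.5 - 40.62*b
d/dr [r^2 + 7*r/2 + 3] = 2*r + 7/2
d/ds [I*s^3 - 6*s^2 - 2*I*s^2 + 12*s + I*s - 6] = 3*I*s^2 - 12*s - 4*I*s + 12 + I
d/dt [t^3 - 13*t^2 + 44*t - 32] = 3*t^2 - 26*t + 44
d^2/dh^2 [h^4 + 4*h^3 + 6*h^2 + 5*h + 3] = 12*h^2 + 24*h + 12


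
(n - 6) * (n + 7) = n^2 + n - 42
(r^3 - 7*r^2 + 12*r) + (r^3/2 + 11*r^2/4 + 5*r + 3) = 3*r^3/2 - 17*r^2/4 + 17*r + 3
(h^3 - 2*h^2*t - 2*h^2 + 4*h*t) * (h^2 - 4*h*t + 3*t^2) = h^5 - 6*h^4*t - 2*h^4 + 11*h^3*t^2 + 12*h^3*t - 6*h^2*t^3 - 22*h^2*t^2 + 12*h*t^3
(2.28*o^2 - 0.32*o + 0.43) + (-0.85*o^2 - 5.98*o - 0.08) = 1.43*o^2 - 6.3*o + 0.35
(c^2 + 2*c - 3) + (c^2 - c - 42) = 2*c^2 + c - 45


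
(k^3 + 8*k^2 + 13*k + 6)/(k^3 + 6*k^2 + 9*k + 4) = (k + 6)/(k + 4)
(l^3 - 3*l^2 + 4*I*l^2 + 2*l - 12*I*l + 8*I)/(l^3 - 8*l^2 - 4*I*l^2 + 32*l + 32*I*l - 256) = (l^2 - 3*l + 2)/(l^2 - 8*l*(1 + I) + 64*I)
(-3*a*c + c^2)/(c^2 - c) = (-3*a + c)/(c - 1)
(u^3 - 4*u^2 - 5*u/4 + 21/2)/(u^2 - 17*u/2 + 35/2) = (u^2 - u/2 - 3)/(u - 5)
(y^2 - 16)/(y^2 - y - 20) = (y - 4)/(y - 5)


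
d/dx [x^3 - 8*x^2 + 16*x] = 3*x^2 - 16*x + 16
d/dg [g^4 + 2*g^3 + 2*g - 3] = 4*g^3 + 6*g^2 + 2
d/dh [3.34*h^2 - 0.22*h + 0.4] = 6.68*h - 0.22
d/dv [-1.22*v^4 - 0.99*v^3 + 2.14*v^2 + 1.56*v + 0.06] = -4.88*v^3 - 2.97*v^2 + 4.28*v + 1.56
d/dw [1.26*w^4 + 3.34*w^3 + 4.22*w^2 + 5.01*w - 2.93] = 5.04*w^3 + 10.02*w^2 + 8.44*w + 5.01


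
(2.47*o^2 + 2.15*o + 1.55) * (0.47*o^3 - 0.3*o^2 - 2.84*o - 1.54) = 1.1609*o^5 + 0.2695*o^4 - 6.9313*o^3 - 10.3748*o^2 - 7.713*o - 2.387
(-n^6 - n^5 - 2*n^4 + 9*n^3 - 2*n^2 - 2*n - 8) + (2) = -n^6 - n^5 - 2*n^4 + 9*n^3 - 2*n^2 - 2*n - 6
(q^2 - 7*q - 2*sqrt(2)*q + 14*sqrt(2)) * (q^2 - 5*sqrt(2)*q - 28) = q^4 - 7*sqrt(2)*q^3 - 7*q^3 - 8*q^2 + 49*sqrt(2)*q^2 + 56*q + 56*sqrt(2)*q - 392*sqrt(2)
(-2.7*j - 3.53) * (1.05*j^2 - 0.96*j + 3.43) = -2.835*j^3 - 1.1145*j^2 - 5.8722*j - 12.1079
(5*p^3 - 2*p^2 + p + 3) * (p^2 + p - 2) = 5*p^5 + 3*p^4 - 11*p^3 + 8*p^2 + p - 6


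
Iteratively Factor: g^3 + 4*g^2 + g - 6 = (g + 2)*(g^2 + 2*g - 3) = (g - 1)*(g + 2)*(g + 3)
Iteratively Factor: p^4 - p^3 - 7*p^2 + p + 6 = (p - 1)*(p^3 - 7*p - 6) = (p - 3)*(p - 1)*(p^2 + 3*p + 2) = (p - 3)*(p - 1)*(p + 2)*(p + 1)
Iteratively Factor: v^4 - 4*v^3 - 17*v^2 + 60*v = (v + 4)*(v^3 - 8*v^2 + 15*v) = v*(v + 4)*(v^2 - 8*v + 15) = v*(v - 5)*(v + 4)*(v - 3)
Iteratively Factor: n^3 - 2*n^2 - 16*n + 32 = (n - 2)*(n^2 - 16) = (n - 2)*(n + 4)*(n - 4)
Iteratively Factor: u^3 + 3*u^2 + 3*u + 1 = (u + 1)*(u^2 + 2*u + 1) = (u + 1)^2*(u + 1)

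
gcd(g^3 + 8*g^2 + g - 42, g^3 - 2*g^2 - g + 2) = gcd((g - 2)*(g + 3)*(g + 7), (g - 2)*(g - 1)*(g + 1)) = g - 2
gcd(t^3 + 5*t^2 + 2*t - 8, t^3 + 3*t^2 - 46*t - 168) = t + 4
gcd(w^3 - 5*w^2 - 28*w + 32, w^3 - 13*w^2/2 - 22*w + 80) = w^2 - 4*w - 32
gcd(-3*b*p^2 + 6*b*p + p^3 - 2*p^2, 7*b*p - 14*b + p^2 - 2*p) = p - 2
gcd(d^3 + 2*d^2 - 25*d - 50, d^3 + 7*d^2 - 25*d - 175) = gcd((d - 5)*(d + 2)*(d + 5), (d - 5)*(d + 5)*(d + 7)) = d^2 - 25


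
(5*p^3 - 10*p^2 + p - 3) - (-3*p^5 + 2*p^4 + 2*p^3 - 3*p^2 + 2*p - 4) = 3*p^5 - 2*p^4 + 3*p^3 - 7*p^2 - p + 1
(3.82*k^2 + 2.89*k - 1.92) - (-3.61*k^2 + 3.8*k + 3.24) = 7.43*k^2 - 0.91*k - 5.16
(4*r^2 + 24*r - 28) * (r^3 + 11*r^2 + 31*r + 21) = 4*r^5 + 68*r^4 + 360*r^3 + 520*r^2 - 364*r - 588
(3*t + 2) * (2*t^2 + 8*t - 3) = 6*t^3 + 28*t^2 + 7*t - 6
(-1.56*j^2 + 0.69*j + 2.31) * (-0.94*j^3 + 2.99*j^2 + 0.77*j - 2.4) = 1.4664*j^5 - 5.313*j^4 - 1.3095*j^3 + 11.1822*j^2 + 0.1227*j - 5.544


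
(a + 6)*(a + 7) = a^2 + 13*a + 42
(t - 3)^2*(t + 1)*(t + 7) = t^4 + 2*t^3 - 32*t^2 + 30*t + 63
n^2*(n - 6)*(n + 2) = n^4 - 4*n^3 - 12*n^2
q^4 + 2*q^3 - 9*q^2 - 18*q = q*(q - 3)*(q + 2)*(q + 3)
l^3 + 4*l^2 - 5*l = l*(l - 1)*(l + 5)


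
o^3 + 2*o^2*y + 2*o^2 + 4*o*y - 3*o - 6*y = (o - 1)*(o + 3)*(o + 2*y)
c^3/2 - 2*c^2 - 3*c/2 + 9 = (c/2 + 1)*(c - 3)^2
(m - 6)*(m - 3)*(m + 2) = m^3 - 7*m^2 + 36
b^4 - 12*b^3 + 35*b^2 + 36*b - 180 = (b - 6)*(b - 5)*(b - 3)*(b + 2)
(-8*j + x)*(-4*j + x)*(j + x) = 32*j^3 + 20*j^2*x - 11*j*x^2 + x^3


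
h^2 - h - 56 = (h - 8)*(h + 7)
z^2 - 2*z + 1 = (z - 1)^2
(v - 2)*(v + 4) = v^2 + 2*v - 8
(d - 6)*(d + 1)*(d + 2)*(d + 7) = d^4 + 4*d^3 - 37*d^2 - 124*d - 84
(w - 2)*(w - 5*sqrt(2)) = w^2 - 5*sqrt(2)*w - 2*w + 10*sqrt(2)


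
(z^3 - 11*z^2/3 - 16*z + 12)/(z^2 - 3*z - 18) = z - 2/3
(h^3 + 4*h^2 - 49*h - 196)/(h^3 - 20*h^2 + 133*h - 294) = (h^2 + 11*h + 28)/(h^2 - 13*h + 42)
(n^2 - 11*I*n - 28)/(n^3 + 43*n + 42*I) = (n - 4*I)/(n^2 + 7*I*n - 6)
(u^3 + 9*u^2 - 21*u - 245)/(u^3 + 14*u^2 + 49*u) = (u - 5)/u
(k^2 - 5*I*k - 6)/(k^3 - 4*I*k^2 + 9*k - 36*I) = (k - 2*I)/(k^2 - I*k + 12)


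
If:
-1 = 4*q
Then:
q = -1/4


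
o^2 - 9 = (o - 3)*(o + 3)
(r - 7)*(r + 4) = r^2 - 3*r - 28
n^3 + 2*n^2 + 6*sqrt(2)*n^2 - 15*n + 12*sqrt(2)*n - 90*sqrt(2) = (n - 3)*(n + 5)*(n + 6*sqrt(2))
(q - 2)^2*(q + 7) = q^3 + 3*q^2 - 24*q + 28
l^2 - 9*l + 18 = (l - 6)*(l - 3)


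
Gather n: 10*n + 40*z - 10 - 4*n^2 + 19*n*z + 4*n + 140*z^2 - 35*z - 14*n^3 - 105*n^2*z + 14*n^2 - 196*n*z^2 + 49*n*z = -14*n^3 + n^2*(10 - 105*z) + n*(-196*z^2 + 68*z + 14) + 140*z^2 + 5*z - 10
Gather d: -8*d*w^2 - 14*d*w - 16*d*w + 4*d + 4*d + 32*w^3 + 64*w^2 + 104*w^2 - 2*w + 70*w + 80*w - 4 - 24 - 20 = d*(-8*w^2 - 30*w + 8) + 32*w^3 + 168*w^2 + 148*w - 48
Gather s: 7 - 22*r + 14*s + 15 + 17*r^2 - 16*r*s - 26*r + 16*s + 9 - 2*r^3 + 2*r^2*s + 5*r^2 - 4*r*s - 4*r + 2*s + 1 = -2*r^3 + 22*r^2 - 52*r + s*(2*r^2 - 20*r + 32) + 32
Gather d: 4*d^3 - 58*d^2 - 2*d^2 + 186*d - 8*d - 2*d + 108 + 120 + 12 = 4*d^3 - 60*d^2 + 176*d + 240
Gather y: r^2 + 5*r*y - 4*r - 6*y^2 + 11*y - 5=r^2 - 4*r - 6*y^2 + y*(5*r + 11) - 5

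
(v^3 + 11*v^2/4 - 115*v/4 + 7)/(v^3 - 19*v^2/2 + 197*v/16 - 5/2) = 4*(v^2 + 3*v - 28)/(4*v^2 - 37*v + 40)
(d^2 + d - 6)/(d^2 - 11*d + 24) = (d^2 + d - 6)/(d^2 - 11*d + 24)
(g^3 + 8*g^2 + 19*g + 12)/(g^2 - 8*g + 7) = (g^3 + 8*g^2 + 19*g + 12)/(g^2 - 8*g + 7)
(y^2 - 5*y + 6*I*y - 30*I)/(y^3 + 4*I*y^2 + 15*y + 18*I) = (y - 5)/(y^2 - 2*I*y + 3)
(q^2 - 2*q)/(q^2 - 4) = q/(q + 2)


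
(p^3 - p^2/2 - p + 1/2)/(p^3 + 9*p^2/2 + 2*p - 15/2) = (2*p^2 + p - 1)/(2*p^2 + 11*p + 15)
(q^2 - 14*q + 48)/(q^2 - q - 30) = (q - 8)/(q + 5)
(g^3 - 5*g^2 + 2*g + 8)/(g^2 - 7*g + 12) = (g^2 - g - 2)/(g - 3)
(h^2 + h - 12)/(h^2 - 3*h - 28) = (h - 3)/(h - 7)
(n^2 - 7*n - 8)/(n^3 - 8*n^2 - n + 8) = 1/(n - 1)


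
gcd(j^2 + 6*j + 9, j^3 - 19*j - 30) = j + 3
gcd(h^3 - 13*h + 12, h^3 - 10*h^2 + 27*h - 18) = h^2 - 4*h + 3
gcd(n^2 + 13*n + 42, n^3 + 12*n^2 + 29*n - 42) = n^2 + 13*n + 42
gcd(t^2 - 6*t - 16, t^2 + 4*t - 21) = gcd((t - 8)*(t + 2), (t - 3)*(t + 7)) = 1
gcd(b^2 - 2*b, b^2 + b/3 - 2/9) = 1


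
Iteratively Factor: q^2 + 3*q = (q)*(q + 3)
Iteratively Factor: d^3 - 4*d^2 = (d - 4)*(d^2) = d*(d - 4)*(d)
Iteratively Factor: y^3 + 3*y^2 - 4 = (y + 2)*(y^2 + y - 2) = (y + 2)^2*(y - 1)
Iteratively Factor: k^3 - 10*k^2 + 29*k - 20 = (k - 5)*(k^2 - 5*k + 4) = (k - 5)*(k - 1)*(k - 4)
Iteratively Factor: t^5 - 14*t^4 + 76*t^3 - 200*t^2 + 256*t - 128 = (t - 2)*(t^4 - 12*t^3 + 52*t^2 - 96*t + 64) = (t - 2)^2*(t^3 - 10*t^2 + 32*t - 32) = (t - 2)^3*(t^2 - 8*t + 16) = (t - 4)*(t - 2)^3*(t - 4)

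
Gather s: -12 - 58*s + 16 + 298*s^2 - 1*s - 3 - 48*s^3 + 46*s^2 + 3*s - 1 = -48*s^3 + 344*s^2 - 56*s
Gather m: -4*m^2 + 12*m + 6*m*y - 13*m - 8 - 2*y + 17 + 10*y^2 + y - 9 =-4*m^2 + m*(6*y - 1) + 10*y^2 - y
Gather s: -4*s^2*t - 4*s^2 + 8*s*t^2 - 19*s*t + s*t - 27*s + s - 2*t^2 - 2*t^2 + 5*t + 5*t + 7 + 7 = s^2*(-4*t - 4) + s*(8*t^2 - 18*t - 26) - 4*t^2 + 10*t + 14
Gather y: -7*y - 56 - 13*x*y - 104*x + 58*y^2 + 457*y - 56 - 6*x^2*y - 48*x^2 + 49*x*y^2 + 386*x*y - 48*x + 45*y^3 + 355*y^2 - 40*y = -48*x^2 - 152*x + 45*y^3 + y^2*(49*x + 413) + y*(-6*x^2 + 373*x + 410) - 112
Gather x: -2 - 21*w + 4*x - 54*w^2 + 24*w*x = -54*w^2 - 21*w + x*(24*w + 4) - 2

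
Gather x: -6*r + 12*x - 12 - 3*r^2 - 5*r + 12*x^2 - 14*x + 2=-3*r^2 - 11*r + 12*x^2 - 2*x - 10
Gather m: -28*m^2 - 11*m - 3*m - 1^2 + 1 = -28*m^2 - 14*m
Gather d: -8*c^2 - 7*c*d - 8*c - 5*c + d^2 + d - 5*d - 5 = -8*c^2 - 13*c + d^2 + d*(-7*c - 4) - 5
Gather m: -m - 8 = -m - 8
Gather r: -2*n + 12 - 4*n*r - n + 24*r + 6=-3*n + r*(24 - 4*n) + 18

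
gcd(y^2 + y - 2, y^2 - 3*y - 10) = y + 2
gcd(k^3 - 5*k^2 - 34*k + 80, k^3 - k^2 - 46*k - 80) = k^2 - 3*k - 40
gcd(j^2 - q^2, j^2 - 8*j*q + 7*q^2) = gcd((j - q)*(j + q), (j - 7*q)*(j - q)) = -j + q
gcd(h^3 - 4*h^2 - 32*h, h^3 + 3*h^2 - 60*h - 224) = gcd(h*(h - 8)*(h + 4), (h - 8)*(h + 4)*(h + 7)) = h^2 - 4*h - 32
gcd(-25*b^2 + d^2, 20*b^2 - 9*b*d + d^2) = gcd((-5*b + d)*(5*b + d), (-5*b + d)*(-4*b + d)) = 5*b - d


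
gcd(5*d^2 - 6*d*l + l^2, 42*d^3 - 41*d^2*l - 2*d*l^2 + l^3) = d - l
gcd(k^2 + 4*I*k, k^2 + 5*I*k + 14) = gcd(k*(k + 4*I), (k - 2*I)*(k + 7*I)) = 1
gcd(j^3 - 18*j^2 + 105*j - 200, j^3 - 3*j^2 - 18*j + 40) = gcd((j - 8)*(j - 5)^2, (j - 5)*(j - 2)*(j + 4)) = j - 5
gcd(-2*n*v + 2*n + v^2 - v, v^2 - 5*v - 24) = 1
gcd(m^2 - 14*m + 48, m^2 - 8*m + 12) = m - 6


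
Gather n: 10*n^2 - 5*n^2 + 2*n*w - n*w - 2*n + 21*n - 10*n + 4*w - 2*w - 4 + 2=5*n^2 + n*(w + 9) + 2*w - 2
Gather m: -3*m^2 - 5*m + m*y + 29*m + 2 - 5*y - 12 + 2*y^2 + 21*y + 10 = -3*m^2 + m*(y + 24) + 2*y^2 + 16*y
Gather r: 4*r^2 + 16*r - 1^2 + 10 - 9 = 4*r^2 + 16*r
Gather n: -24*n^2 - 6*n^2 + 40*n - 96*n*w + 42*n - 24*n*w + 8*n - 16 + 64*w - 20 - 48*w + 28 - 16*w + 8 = -30*n^2 + n*(90 - 120*w)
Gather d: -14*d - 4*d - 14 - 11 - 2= -18*d - 27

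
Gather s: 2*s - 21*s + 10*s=-9*s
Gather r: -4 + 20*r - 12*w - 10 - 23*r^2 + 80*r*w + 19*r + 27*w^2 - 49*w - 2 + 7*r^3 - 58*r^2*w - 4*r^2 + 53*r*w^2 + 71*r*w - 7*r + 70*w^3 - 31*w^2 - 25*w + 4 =7*r^3 + r^2*(-58*w - 27) + r*(53*w^2 + 151*w + 32) + 70*w^3 - 4*w^2 - 86*w - 12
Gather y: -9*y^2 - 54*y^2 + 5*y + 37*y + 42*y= -63*y^2 + 84*y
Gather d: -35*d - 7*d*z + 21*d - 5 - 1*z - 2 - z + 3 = d*(-7*z - 14) - 2*z - 4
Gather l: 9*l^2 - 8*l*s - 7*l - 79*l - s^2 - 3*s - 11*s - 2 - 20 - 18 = 9*l^2 + l*(-8*s - 86) - s^2 - 14*s - 40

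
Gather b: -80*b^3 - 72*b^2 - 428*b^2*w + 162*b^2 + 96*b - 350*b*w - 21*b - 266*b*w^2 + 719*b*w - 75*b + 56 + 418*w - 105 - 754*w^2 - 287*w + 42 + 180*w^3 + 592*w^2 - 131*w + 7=-80*b^3 + b^2*(90 - 428*w) + b*(-266*w^2 + 369*w) + 180*w^3 - 162*w^2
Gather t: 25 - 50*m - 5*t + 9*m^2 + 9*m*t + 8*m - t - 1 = 9*m^2 - 42*m + t*(9*m - 6) + 24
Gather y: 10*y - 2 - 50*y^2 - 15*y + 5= -50*y^2 - 5*y + 3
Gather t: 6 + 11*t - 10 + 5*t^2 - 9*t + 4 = 5*t^2 + 2*t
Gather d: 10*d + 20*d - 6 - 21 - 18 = 30*d - 45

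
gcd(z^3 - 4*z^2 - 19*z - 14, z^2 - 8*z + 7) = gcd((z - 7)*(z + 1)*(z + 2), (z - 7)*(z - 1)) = z - 7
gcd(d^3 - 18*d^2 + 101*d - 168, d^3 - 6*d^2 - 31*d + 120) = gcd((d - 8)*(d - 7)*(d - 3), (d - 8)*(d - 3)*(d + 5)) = d^2 - 11*d + 24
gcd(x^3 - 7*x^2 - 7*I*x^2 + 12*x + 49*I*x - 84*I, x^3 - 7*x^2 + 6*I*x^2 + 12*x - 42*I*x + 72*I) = x^2 - 7*x + 12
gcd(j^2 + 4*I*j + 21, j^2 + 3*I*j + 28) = j + 7*I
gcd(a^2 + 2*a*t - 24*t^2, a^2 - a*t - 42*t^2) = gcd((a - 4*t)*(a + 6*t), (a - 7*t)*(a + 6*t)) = a + 6*t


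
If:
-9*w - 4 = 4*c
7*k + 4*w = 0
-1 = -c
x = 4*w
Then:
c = 1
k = 32/63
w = -8/9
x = -32/9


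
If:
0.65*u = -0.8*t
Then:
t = -0.8125*u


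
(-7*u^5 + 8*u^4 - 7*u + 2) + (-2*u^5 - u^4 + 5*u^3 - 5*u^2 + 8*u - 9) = -9*u^5 + 7*u^4 + 5*u^3 - 5*u^2 + u - 7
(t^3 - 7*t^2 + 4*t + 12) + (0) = t^3 - 7*t^2 + 4*t + 12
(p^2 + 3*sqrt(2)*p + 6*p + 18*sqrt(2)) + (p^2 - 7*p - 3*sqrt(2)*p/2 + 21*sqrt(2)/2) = 2*p^2 - p + 3*sqrt(2)*p/2 + 57*sqrt(2)/2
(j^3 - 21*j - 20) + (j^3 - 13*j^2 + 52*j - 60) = 2*j^3 - 13*j^2 + 31*j - 80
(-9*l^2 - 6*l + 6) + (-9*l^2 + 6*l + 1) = 7 - 18*l^2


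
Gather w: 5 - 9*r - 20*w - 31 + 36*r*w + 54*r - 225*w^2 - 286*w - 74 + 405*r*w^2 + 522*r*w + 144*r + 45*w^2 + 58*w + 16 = 189*r + w^2*(405*r - 180) + w*(558*r - 248) - 84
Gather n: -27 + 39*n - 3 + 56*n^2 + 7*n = 56*n^2 + 46*n - 30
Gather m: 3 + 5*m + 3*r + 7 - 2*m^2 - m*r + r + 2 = -2*m^2 + m*(5 - r) + 4*r + 12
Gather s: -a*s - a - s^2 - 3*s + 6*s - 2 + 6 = -a - s^2 + s*(3 - a) + 4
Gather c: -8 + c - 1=c - 9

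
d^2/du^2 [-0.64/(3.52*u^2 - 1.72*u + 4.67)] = (15.859712*u^2 - 7.749632*u - 0.64*(7.04*u - 1.72)*(14.08*u - 3.44) + 21.041152)/(3.52*u^2 - 1.72*u + 4.67)^3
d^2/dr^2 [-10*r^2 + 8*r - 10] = -20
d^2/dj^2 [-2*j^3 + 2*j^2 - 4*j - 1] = 4 - 12*j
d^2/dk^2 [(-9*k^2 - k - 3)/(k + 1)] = -22/(k^3 + 3*k^2 + 3*k + 1)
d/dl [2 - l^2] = -2*l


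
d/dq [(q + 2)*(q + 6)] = 2*q + 8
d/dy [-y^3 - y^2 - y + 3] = -3*y^2 - 2*y - 1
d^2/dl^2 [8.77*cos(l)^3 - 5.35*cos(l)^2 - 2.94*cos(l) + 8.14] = -3.6375*cos(l) + 10.7*cos(2*l) - 19.7325*cos(3*l)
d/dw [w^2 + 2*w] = 2*w + 2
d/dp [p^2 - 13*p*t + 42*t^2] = 2*p - 13*t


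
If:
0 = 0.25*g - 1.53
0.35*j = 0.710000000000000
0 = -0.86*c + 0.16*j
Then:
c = 0.38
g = 6.12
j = 2.03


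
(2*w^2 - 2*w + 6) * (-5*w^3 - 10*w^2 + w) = -10*w^5 - 10*w^4 - 8*w^3 - 62*w^2 + 6*w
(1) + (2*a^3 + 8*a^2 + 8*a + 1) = 2*a^3 + 8*a^2 + 8*a + 2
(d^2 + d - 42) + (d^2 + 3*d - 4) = 2*d^2 + 4*d - 46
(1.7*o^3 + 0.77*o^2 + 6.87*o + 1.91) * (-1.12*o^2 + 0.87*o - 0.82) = -1.904*o^5 + 0.6166*o^4 - 8.4185*o^3 + 3.2063*o^2 - 3.9717*o - 1.5662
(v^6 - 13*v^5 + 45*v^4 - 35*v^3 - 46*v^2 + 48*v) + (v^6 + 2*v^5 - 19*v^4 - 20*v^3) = 2*v^6 - 11*v^5 + 26*v^4 - 55*v^3 - 46*v^2 + 48*v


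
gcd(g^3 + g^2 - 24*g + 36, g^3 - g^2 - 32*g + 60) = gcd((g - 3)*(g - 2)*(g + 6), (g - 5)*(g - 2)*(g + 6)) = g^2 + 4*g - 12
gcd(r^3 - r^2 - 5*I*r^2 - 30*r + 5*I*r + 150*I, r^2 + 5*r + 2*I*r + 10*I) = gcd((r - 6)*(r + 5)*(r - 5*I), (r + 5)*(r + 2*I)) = r + 5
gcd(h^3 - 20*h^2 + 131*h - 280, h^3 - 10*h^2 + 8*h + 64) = h - 8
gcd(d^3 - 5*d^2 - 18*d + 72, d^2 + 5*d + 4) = d + 4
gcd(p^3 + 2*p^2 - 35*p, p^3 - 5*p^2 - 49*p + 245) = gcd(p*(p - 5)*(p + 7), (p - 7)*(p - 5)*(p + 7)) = p^2 + 2*p - 35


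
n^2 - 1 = (n - 1)*(n + 1)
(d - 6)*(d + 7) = d^2 + d - 42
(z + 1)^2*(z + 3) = z^3 + 5*z^2 + 7*z + 3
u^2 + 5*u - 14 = (u - 2)*(u + 7)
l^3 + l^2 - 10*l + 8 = (l - 2)*(l - 1)*(l + 4)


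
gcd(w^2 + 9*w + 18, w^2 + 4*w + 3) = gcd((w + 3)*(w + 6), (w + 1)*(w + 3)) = w + 3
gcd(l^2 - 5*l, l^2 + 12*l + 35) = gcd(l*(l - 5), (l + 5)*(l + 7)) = 1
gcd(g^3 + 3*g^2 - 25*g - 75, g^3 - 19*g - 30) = g^2 - 2*g - 15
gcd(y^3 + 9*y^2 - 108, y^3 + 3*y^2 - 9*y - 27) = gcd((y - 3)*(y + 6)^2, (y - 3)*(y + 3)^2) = y - 3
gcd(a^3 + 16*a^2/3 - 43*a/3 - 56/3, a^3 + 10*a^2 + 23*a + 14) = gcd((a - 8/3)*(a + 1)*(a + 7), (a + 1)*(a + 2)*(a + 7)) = a^2 + 8*a + 7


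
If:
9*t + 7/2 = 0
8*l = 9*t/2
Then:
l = -7/32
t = -7/18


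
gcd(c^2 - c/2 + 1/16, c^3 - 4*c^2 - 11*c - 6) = 1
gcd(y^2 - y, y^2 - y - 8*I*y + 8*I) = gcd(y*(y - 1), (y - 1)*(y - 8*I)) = y - 1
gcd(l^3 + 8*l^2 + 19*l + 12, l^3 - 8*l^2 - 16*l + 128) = l + 4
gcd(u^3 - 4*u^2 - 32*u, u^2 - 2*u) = u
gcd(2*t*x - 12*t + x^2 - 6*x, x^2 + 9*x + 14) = 1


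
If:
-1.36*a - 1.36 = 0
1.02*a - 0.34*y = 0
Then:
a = -1.00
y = -3.00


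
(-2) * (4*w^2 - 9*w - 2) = -8*w^2 + 18*w + 4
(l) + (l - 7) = 2*l - 7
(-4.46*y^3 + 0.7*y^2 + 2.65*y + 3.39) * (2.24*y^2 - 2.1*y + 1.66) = -9.9904*y^5 + 10.934*y^4 - 2.9376*y^3 + 3.1906*y^2 - 2.72*y + 5.6274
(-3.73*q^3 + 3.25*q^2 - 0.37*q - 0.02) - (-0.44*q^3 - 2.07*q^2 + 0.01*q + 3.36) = -3.29*q^3 + 5.32*q^2 - 0.38*q - 3.38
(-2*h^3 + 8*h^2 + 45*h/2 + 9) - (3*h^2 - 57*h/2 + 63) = -2*h^3 + 5*h^2 + 51*h - 54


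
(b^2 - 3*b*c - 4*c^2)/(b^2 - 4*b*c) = (b + c)/b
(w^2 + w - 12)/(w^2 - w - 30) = (-w^2 - w + 12)/(-w^2 + w + 30)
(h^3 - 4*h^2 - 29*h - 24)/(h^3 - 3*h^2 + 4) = (h^2 - 5*h - 24)/(h^2 - 4*h + 4)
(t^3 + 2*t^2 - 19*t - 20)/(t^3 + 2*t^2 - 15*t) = (t^2 - 3*t - 4)/(t*(t - 3))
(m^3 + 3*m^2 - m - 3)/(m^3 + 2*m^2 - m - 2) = (m + 3)/(m + 2)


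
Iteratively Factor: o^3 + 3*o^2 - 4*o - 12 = (o - 2)*(o^2 + 5*o + 6) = (o - 2)*(o + 3)*(o + 2)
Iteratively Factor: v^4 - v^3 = (v)*(v^3 - v^2) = v^2*(v^2 - v) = v^3*(v - 1)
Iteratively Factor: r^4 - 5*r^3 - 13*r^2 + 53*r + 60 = (r + 3)*(r^3 - 8*r^2 + 11*r + 20) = (r - 5)*(r + 3)*(r^2 - 3*r - 4) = (r - 5)*(r + 1)*(r + 3)*(r - 4)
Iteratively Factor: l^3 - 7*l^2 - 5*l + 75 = (l - 5)*(l^2 - 2*l - 15) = (l - 5)^2*(l + 3)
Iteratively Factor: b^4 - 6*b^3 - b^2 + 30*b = (b - 5)*(b^3 - b^2 - 6*b) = (b - 5)*(b - 3)*(b^2 + 2*b) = (b - 5)*(b - 3)*(b + 2)*(b)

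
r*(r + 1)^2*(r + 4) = r^4 + 6*r^3 + 9*r^2 + 4*r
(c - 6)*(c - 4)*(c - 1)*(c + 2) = c^4 - 9*c^3 + 12*c^2 + 44*c - 48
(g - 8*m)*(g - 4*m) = g^2 - 12*g*m + 32*m^2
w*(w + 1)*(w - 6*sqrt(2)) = w^3 - 6*sqrt(2)*w^2 + w^2 - 6*sqrt(2)*w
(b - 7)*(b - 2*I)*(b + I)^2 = b^4 - 7*b^3 + 3*b^2 - 21*b + 2*I*b - 14*I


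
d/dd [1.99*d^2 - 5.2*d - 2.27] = 3.98*d - 5.2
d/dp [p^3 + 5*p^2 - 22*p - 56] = 3*p^2 + 10*p - 22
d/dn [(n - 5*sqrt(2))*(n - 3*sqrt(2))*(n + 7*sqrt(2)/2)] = 3*n^2 - 9*sqrt(2)*n - 26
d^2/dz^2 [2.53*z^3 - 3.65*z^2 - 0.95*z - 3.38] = 15.18*z - 7.3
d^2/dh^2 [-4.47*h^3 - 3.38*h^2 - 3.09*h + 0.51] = -26.82*h - 6.76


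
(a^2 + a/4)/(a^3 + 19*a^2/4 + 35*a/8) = 2*(4*a + 1)/(8*a^2 + 38*a + 35)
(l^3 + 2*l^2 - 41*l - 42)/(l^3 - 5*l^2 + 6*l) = (l^3 + 2*l^2 - 41*l - 42)/(l*(l^2 - 5*l + 6))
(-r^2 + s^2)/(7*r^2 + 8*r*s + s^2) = (-r + s)/(7*r + s)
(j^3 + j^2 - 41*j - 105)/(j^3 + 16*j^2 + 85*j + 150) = (j^2 - 4*j - 21)/(j^2 + 11*j + 30)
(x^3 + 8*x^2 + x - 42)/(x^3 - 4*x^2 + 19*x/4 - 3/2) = 4*(x^2 + 10*x + 21)/(4*x^2 - 8*x + 3)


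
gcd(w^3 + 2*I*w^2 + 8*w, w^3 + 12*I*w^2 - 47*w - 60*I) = w + 4*I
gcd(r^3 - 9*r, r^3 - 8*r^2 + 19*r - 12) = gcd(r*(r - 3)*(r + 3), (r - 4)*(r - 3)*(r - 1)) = r - 3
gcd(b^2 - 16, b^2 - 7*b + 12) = b - 4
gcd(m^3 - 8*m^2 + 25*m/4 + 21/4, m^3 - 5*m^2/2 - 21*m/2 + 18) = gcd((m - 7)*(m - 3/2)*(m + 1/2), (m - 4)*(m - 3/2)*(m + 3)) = m - 3/2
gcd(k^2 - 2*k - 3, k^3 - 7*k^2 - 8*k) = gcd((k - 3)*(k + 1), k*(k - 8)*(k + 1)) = k + 1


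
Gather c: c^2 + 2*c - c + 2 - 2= c^2 + c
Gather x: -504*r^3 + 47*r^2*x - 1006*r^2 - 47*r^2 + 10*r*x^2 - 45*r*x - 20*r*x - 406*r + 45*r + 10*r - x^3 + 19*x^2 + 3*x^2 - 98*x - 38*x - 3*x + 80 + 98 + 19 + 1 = -504*r^3 - 1053*r^2 - 351*r - x^3 + x^2*(10*r + 22) + x*(47*r^2 - 65*r - 139) + 198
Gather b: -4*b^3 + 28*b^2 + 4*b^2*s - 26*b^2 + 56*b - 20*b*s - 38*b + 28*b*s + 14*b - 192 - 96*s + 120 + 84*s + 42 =-4*b^3 + b^2*(4*s + 2) + b*(8*s + 32) - 12*s - 30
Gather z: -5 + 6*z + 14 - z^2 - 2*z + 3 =-z^2 + 4*z + 12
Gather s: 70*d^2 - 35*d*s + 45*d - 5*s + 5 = 70*d^2 + 45*d + s*(-35*d - 5) + 5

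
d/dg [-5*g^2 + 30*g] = 30 - 10*g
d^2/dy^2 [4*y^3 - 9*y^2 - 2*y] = 24*y - 18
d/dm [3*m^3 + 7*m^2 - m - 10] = 9*m^2 + 14*m - 1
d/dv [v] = 1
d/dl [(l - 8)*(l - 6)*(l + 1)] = 3*l^2 - 26*l + 34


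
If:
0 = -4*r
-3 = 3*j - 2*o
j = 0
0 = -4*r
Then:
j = 0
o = 3/2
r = 0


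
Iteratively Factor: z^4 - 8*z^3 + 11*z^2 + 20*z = (z - 5)*(z^3 - 3*z^2 - 4*z) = (z - 5)*(z - 4)*(z^2 + z) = z*(z - 5)*(z - 4)*(z + 1)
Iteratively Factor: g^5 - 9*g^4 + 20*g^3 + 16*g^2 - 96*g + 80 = (g - 2)*(g^4 - 7*g^3 + 6*g^2 + 28*g - 40) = (g - 5)*(g - 2)*(g^3 - 2*g^2 - 4*g + 8) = (g - 5)*(g - 2)^2*(g^2 - 4) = (g - 5)*(g - 2)^3*(g + 2)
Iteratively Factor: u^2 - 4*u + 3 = (u - 1)*(u - 3)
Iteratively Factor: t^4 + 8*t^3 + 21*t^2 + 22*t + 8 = (t + 1)*(t^3 + 7*t^2 + 14*t + 8) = (t + 1)*(t + 2)*(t^2 + 5*t + 4) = (t + 1)*(t + 2)*(t + 4)*(t + 1)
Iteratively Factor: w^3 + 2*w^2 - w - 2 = (w + 2)*(w^2 - 1) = (w - 1)*(w + 2)*(w + 1)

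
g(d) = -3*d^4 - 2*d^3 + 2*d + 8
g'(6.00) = -2806.00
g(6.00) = -4300.00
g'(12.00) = -21598.00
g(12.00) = -65632.00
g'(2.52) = -228.14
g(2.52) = -139.95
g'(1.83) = -91.64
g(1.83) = -34.24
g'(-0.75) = 3.69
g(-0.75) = 6.39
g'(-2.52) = 155.93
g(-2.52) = -86.02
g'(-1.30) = 18.22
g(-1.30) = 1.23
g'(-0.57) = 2.27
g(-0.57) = 6.91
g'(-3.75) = 550.44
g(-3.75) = -487.29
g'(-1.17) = 13.01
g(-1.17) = 3.24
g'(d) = -12*d^3 - 6*d^2 + 2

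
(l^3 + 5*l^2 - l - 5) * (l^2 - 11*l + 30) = l^5 - 6*l^4 - 26*l^3 + 156*l^2 + 25*l - 150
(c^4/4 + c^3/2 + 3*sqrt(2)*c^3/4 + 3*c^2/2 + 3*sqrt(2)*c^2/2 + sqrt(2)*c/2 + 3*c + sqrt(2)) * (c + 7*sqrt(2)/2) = c^5/4 + c^4/2 + 13*sqrt(2)*c^4/8 + 13*sqrt(2)*c^3/4 + 27*c^3/4 + 23*sqrt(2)*c^2/4 + 27*c^2/2 + 7*c/2 + 23*sqrt(2)*c/2 + 7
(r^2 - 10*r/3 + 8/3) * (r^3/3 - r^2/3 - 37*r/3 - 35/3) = r^5/3 - 13*r^4/9 - 31*r^3/3 + 257*r^2/9 + 6*r - 280/9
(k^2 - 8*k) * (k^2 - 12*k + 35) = k^4 - 20*k^3 + 131*k^2 - 280*k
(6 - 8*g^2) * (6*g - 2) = -48*g^3 + 16*g^2 + 36*g - 12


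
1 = 1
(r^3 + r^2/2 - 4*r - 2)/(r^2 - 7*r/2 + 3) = (2*r^2 + 5*r + 2)/(2*r - 3)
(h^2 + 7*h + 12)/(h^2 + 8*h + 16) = (h + 3)/(h + 4)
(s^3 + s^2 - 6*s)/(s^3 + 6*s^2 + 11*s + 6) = s*(s - 2)/(s^2 + 3*s + 2)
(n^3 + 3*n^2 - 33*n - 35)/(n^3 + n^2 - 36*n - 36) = (n^2 + 2*n - 35)/(n^2 - 36)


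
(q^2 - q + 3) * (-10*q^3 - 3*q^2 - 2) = -10*q^5 + 7*q^4 - 27*q^3 - 11*q^2 + 2*q - 6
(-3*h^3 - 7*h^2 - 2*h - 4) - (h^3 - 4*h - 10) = -4*h^3 - 7*h^2 + 2*h + 6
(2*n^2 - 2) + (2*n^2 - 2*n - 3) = 4*n^2 - 2*n - 5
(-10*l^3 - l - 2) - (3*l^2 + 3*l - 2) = -10*l^3 - 3*l^2 - 4*l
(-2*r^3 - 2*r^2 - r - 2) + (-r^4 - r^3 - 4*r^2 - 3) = -r^4 - 3*r^3 - 6*r^2 - r - 5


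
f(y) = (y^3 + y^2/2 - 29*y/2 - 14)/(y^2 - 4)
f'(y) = -2*y*(y^3 + y^2/2 - 29*y/2 - 14)/(y^2 - 4)^2 + (3*y^2 + y - 29/2)/(y^2 - 4) = (y^4 + 5*y^2/2 + 24*y + 58)/(y^4 - 8*y^2 + 16)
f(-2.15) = 15.34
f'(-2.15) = 101.48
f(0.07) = 3.76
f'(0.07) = 3.74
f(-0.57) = 1.57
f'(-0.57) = 3.35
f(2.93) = -5.90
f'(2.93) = 10.63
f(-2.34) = 6.68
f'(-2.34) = 20.90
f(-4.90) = -2.43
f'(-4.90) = 1.44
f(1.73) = 32.18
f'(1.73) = 114.33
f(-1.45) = -2.65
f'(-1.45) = 9.13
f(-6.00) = -3.91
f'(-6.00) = 1.27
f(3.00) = -5.20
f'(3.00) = 9.34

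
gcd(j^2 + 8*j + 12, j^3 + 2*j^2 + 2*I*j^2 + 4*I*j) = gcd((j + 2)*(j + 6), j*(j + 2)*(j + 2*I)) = j + 2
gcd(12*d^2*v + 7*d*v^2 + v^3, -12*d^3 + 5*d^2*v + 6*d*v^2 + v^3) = 12*d^2 + 7*d*v + v^2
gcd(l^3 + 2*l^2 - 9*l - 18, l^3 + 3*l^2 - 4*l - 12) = l^2 + 5*l + 6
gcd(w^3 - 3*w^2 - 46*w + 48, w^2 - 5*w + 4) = w - 1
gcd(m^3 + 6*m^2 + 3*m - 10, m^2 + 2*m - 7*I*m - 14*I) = m + 2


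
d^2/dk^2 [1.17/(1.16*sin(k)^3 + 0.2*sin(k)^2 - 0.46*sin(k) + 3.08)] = (28.338336*(0.114942528735632*sin(k) - 1.0*cos(k)^2 + 0.867816091954023)^2*cos(k)^2 + (0.479699999999999*sin(k) - 3.0537*sin(3*k) - 0.468*cos(2*k))*(1.16*sin(k)^3 + 0.2*sin(k)^2 - 0.46*sin(k) + 3.08))/(1.16*sin(k)^3 + 0.2*sin(k)^2 - 0.46*sin(k) + 3.08)^3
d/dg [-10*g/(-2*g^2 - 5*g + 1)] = 10*(-2*g^2 - 1)/(4*g^4 + 20*g^3 + 21*g^2 - 10*g + 1)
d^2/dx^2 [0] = 0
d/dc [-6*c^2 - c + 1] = -12*c - 1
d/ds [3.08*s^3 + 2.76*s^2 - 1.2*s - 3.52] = 9.24*s^2 + 5.52*s - 1.2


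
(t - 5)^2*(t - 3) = t^3 - 13*t^2 + 55*t - 75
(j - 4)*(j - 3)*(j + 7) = j^3 - 37*j + 84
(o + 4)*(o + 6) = o^2 + 10*o + 24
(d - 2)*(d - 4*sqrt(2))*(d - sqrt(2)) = d^3 - 5*sqrt(2)*d^2 - 2*d^2 + 8*d + 10*sqrt(2)*d - 16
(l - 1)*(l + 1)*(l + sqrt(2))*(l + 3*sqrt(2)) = l^4 + 4*sqrt(2)*l^3 + 5*l^2 - 4*sqrt(2)*l - 6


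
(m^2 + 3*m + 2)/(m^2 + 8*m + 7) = (m + 2)/(m + 7)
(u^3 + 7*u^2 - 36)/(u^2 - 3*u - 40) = (-u^3 - 7*u^2 + 36)/(-u^2 + 3*u + 40)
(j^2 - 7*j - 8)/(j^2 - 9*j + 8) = (j + 1)/(j - 1)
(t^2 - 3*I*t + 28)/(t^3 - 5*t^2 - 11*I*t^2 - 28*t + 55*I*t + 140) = (t + 4*I)/(t^2 - t*(5 + 4*I) + 20*I)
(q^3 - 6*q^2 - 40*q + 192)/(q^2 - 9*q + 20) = (q^2 - 2*q - 48)/(q - 5)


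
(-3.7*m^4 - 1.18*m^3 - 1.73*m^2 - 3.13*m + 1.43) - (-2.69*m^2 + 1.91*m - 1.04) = -3.7*m^4 - 1.18*m^3 + 0.96*m^2 - 5.04*m + 2.47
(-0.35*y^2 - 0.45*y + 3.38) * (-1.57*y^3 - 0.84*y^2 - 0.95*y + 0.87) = 0.5495*y^5 + 1.0005*y^4 - 4.5961*y^3 - 2.7162*y^2 - 3.6025*y + 2.9406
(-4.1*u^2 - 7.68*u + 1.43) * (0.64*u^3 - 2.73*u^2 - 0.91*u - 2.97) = -2.624*u^5 + 6.2778*u^4 + 25.6126*u^3 + 15.2619*u^2 + 21.5083*u - 4.2471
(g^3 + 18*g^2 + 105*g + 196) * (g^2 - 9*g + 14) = g^5 + 9*g^4 - 43*g^3 - 497*g^2 - 294*g + 2744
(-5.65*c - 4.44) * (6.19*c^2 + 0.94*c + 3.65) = -34.9735*c^3 - 32.7946*c^2 - 24.7961*c - 16.206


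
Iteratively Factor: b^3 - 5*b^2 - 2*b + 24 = (b - 3)*(b^2 - 2*b - 8) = (b - 3)*(b + 2)*(b - 4)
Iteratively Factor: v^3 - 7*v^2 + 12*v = (v - 4)*(v^2 - 3*v) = v*(v - 4)*(v - 3)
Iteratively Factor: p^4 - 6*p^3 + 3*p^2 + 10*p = (p - 5)*(p^3 - p^2 - 2*p) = (p - 5)*(p + 1)*(p^2 - 2*p) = (p - 5)*(p - 2)*(p + 1)*(p)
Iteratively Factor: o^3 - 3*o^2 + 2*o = (o - 2)*(o^2 - o) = (o - 2)*(o - 1)*(o)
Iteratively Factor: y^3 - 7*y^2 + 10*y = (y - 2)*(y^2 - 5*y) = (y - 5)*(y - 2)*(y)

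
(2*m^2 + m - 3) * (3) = 6*m^2 + 3*m - 9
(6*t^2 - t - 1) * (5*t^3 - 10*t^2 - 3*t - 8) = 30*t^5 - 65*t^4 - 13*t^3 - 35*t^2 + 11*t + 8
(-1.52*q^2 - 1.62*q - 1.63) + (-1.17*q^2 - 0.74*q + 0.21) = -2.69*q^2 - 2.36*q - 1.42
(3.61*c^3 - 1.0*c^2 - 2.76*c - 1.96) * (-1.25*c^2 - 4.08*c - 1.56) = -4.5125*c^5 - 13.4788*c^4 + 1.8984*c^3 + 15.2708*c^2 + 12.3024*c + 3.0576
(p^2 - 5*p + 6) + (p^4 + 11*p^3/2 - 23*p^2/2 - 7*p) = p^4 + 11*p^3/2 - 21*p^2/2 - 12*p + 6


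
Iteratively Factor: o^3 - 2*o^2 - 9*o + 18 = (o + 3)*(o^2 - 5*o + 6) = (o - 2)*(o + 3)*(o - 3)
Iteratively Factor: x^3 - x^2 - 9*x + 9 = (x - 1)*(x^2 - 9) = (x - 3)*(x - 1)*(x + 3)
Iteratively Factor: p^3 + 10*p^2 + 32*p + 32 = (p + 4)*(p^2 + 6*p + 8) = (p + 2)*(p + 4)*(p + 4)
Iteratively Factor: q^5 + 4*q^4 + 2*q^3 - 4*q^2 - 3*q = (q - 1)*(q^4 + 5*q^3 + 7*q^2 + 3*q) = q*(q - 1)*(q^3 + 5*q^2 + 7*q + 3) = q*(q - 1)*(q + 1)*(q^2 + 4*q + 3) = q*(q - 1)*(q + 1)*(q + 3)*(q + 1)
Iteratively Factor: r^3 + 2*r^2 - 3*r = (r - 1)*(r^2 + 3*r) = (r - 1)*(r + 3)*(r)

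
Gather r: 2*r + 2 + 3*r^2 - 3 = 3*r^2 + 2*r - 1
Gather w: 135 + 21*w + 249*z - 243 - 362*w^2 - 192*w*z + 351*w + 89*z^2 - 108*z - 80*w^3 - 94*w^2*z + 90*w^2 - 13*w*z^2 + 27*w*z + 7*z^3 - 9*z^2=-80*w^3 + w^2*(-94*z - 272) + w*(-13*z^2 - 165*z + 372) + 7*z^3 + 80*z^2 + 141*z - 108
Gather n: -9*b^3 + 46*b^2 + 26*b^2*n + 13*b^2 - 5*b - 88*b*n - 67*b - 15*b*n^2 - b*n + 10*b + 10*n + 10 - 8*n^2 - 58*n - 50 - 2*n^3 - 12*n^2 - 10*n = -9*b^3 + 59*b^2 - 62*b - 2*n^3 + n^2*(-15*b - 20) + n*(26*b^2 - 89*b - 58) - 40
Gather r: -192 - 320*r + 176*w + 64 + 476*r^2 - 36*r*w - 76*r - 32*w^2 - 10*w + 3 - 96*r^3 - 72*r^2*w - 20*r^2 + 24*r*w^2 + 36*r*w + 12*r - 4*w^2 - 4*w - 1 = -96*r^3 + r^2*(456 - 72*w) + r*(24*w^2 - 384) - 36*w^2 + 162*w - 126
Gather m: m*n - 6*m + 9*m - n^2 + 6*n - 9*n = m*(n + 3) - n^2 - 3*n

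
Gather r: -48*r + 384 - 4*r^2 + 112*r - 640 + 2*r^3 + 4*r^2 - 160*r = 2*r^3 - 96*r - 256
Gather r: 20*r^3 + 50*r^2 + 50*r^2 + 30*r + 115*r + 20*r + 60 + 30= 20*r^3 + 100*r^2 + 165*r + 90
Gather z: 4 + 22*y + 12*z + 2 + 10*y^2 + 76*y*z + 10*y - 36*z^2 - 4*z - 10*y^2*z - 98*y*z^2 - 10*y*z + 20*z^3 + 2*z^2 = 10*y^2 + 32*y + 20*z^3 + z^2*(-98*y - 34) + z*(-10*y^2 + 66*y + 8) + 6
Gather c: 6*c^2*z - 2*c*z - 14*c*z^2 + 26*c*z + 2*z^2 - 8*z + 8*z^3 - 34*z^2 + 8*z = 6*c^2*z + c*(-14*z^2 + 24*z) + 8*z^3 - 32*z^2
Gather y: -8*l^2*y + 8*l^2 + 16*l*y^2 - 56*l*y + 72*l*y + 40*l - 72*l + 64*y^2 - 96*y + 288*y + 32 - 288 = 8*l^2 - 32*l + y^2*(16*l + 64) + y*(-8*l^2 + 16*l + 192) - 256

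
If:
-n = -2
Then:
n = 2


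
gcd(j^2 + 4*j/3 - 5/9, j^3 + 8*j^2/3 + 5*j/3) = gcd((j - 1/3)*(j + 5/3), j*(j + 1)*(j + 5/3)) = j + 5/3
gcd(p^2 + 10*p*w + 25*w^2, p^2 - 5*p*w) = 1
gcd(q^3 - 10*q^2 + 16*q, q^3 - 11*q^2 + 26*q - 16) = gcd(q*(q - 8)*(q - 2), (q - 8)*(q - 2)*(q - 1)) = q^2 - 10*q + 16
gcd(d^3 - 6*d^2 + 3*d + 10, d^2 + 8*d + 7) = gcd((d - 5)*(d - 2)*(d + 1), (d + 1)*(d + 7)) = d + 1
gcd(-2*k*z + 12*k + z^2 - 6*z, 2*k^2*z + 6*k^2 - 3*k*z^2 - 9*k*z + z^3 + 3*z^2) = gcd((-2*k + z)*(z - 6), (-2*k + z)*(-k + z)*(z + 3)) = -2*k + z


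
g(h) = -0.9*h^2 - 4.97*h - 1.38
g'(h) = -1.8*h - 4.97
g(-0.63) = 1.39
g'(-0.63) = -3.84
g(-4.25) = 3.49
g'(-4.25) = 2.68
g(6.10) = -65.19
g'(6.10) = -15.95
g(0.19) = -2.36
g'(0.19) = -5.31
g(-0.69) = 1.62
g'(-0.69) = -3.73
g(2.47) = -19.15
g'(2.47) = -9.42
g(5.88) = -61.72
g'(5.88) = -15.55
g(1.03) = -7.45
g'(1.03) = -6.82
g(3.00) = -24.39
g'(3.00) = -10.37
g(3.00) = -24.39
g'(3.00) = -10.37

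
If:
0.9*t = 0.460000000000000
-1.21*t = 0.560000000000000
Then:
No Solution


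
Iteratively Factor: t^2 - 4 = (t + 2)*(t - 2)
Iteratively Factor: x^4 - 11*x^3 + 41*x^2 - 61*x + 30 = (x - 2)*(x^3 - 9*x^2 + 23*x - 15) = (x - 5)*(x - 2)*(x^2 - 4*x + 3) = (x - 5)*(x - 3)*(x - 2)*(x - 1)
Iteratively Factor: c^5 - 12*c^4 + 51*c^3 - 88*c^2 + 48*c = (c - 3)*(c^4 - 9*c^3 + 24*c^2 - 16*c) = c*(c - 3)*(c^3 - 9*c^2 + 24*c - 16) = c*(c - 3)*(c - 1)*(c^2 - 8*c + 16) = c*(c - 4)*(c - 3)*(c - 1)*(c - 4)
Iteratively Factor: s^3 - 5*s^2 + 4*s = (s - 1)*(s^2 - 4*s) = (s - 4)*(s - 1)*(s)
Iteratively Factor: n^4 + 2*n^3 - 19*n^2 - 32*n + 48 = (n - 1)*(n^3 + 3*n^2 - 16*n - 48) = (n - 1)*(n + 4)*(n^2 - n - 12) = (n - 4)*(n - 1)*(n + 4)*(n + 3)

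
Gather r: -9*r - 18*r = -27*r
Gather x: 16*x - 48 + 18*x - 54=34*x - 102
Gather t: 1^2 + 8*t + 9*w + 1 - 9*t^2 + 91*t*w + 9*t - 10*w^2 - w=-9*t^2 + t*(91*w + 17) - 10*w^2 + 8*w + 2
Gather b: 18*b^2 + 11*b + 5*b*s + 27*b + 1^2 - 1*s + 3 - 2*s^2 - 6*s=18*b^2 + b*(5*s + 38) - 2*s^2 - 7*s + 4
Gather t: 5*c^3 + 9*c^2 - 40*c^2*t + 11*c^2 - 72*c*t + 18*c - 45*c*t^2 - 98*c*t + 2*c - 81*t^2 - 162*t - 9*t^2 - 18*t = 5*c^3 + 20*c^2 + 20*c + t^2*(-45*c - 90) + t*(-40*c^2 - 170*c - 180)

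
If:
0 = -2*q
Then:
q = 0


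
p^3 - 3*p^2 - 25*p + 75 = (p - 5)*(p - 3)*(p + 5)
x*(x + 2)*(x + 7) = x^3 + 9*x^2 + 14*x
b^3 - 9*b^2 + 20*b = b*(b - 5)*(b - 4)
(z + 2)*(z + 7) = z^2 + 9*z + 14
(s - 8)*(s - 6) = s^2 - 14*s + 48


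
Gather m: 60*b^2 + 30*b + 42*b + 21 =60*b^2 + 72*b + 21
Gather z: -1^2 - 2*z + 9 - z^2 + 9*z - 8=-z^2 + 7*z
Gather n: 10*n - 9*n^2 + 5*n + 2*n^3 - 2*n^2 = 2*n^3 - 11*n^2 + 15*n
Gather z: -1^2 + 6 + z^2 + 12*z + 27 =z^2 + 12*z + 32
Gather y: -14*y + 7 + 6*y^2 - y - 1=6*y^2 - 15*y + 6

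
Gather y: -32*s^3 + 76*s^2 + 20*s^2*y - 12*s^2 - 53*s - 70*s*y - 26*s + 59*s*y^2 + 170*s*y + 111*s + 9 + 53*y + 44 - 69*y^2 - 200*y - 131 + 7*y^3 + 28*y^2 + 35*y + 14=-32*s^3 + 64*s^2 + 32*s + 7*y^3 + y^2*(59*s - 41) + y*(20*s^2 + 100*s - 112) - 64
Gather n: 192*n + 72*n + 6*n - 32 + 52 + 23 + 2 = 270*n + 45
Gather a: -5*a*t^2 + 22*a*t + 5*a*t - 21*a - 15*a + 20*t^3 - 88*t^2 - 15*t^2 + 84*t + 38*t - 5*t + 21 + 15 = a*(-5*t^2 + 27*t - 36) + 20*t^3 - 103*t^2 + 117*t + 36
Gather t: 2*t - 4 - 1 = 2*t - 5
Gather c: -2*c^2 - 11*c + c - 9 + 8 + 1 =-2*c^2 - 10*c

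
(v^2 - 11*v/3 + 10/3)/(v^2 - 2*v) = (v - 5/3)/v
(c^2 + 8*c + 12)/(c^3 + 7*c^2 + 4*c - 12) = 1/(c - 1)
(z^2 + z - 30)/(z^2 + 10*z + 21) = (z^2 + z - 30)/(z^2 + 10*z + 21)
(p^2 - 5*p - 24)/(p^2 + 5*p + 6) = (p - 8)/(p + 2)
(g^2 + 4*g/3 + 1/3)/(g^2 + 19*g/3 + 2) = (g + 1)/(g + 6)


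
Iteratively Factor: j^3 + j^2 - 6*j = (j - 2)*(j^2 + 3*j) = j*(j - 2)*(j + 3)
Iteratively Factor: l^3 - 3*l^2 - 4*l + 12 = (l - 2)*(l^2 - l - 6) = (l - 3)*(l - 2)*(l + 2)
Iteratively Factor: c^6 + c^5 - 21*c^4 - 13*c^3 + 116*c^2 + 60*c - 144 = (c + 2)*(c^5 - c^4 - 19*c^3 + 25*c^2 + 66*c - 72) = (c + 2)^2*(c^4 - 3*c^3 - 13*c^2 + 51*c - 36) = (c - 3)*(c + 2)^2*(c^3 - 13*c + 12) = (c - 3)*(c + 2)^2*(c + 4)*(c^2 - 4*c + 3) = (c - 3)*(c - 1)*(c + 2)^2*(c + 4)*(c - 3)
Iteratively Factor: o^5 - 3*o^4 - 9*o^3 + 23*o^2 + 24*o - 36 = (o + 2)*(o^4 - 5*o^3 + o^2 + 21*o - 18) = (o - 1)*(o + 2)*(o^3 - 4*o^2 - 3*o + 18) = (o - 3)*(o - 1)*(o + 2)*(o^2 - o - 6) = (o - 3)*(o - 1)*(o + 2)^2*(o - 3)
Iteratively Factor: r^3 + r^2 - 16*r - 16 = (r + 4)*(r^2 - 3*r - 4) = (r - 4)*(r + 4)*(r + 1)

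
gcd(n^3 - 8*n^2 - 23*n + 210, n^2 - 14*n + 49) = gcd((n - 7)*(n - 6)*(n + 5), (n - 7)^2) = n - 7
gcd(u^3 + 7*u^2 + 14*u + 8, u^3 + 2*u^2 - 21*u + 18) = 1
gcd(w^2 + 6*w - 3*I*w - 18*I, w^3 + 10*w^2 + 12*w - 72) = w + 6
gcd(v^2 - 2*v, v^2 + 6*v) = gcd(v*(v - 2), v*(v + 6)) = v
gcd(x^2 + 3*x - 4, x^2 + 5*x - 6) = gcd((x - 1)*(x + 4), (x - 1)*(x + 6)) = x - 1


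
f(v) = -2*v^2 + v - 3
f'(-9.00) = 37.00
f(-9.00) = -174.00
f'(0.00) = 1.00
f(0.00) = -3.00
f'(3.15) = -11.60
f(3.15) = -19.70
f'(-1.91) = 8.64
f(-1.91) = -12.21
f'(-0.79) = 4.16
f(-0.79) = -5.04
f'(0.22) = 0.12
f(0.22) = -2.88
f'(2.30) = -8.20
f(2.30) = -11.28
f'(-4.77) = 20.08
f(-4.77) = -53.28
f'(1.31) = -4.24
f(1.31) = -5.12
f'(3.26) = -12.04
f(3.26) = -21.00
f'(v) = 1 - 4*v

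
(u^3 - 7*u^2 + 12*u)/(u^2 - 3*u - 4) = u*(u - 3)/(u + 1)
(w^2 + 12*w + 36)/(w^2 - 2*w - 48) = (w + 6)/(w - 8)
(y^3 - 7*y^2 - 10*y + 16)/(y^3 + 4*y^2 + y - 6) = (y - 8)/(y + 3)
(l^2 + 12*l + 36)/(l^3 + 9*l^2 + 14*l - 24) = (l + 6)/(l^2 + 3*l - 4)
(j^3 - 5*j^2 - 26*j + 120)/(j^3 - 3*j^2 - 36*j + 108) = (j^2 + j - 20)/(j^2 + 3*j - 18)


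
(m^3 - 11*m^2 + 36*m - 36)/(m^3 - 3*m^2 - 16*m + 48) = (m^2 - 8*m + 12)/(m^2 - 16)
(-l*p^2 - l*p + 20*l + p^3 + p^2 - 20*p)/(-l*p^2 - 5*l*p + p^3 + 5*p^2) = (p - 4)/p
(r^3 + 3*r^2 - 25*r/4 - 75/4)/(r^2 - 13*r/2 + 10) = (2*r^2 + 11*r + 15)/(2*(r - 4))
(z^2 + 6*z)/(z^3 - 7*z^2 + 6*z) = (z + 6)/(z^2 - 7*z + 6)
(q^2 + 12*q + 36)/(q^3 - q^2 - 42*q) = (q + 6)/(q*(q - 7))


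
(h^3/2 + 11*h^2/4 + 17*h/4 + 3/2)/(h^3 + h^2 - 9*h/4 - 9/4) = (2*h^3 + 11*h^2 + 17*h + 6)/(4*h^3 + 4*h^2 - 9*h - 9)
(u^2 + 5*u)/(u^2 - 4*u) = (u + 5)/(u - 4)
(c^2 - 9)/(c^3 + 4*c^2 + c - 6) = (c - 3)/(c^2 + c - 2)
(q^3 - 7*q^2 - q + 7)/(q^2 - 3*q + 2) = (q^2 - 6*q - 7)/(q - 2)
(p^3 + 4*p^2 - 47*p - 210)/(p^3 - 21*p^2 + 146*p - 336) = (p^2 + 11*p + 30)/(p^2 - 14*p + 48)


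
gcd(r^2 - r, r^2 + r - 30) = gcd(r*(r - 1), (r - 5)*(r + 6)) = 1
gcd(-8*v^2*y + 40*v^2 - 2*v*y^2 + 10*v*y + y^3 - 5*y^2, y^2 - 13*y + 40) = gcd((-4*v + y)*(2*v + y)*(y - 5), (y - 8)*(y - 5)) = y - 5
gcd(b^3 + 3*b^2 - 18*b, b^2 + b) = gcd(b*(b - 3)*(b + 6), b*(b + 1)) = b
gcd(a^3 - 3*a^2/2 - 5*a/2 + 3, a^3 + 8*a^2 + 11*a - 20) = a - 1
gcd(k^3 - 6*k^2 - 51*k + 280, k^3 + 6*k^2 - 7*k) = k + 7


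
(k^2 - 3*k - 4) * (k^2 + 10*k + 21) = k^4 + 7*k^3 - 13*k^2 - 103*k - 84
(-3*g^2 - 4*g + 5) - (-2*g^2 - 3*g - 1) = -g^2 - g + 6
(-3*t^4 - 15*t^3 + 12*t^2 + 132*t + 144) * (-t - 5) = 3*t^5 + 30*t^4 + 63*t^3 - 192*t^2 - 804*t - 720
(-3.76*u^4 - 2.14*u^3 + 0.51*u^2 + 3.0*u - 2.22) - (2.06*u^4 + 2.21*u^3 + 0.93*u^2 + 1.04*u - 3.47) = -5.82*u^4 - 4.35*u^3 - 0.42*u^2 + 1.96*u + 1.25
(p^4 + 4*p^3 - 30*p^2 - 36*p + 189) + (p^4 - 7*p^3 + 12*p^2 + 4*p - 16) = 2*p^4 - 3*p^3 - 18*p^2 - 32*p + 173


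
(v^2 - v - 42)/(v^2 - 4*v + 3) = (v^2 - v - 42)/(v^2 - 4*v + 3)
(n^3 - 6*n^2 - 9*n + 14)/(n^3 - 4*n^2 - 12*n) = (n^2 - 8*n + 7)/(n*(n - 6))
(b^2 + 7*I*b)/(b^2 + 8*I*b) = (b + 7*I)/(b + 8*I)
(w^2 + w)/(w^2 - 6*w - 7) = w/(w - 7)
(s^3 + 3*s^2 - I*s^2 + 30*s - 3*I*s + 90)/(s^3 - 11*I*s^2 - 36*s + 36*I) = (s^2 + s*(3 + 5*I) + 15*I)/(s^2 - 5*I*s - 6)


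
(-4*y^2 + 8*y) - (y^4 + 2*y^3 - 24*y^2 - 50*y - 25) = -y^4 - 2*y^3 + 20*y^2 + 58*y + 25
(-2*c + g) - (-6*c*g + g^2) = 6*c*g - 2*c - g^2 + g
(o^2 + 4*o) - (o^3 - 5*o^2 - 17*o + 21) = -o^3 + 6*o^2 + 21*o - 21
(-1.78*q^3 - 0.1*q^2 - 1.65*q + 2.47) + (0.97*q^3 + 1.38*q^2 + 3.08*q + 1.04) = -0.81*q^3 + 1.28*q^2 + 1.43*q + 3.51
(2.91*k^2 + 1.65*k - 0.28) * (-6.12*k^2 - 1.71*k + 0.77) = -17.8092*k^4 - 15.0741*k^3 + 1.1328*k^2 + 1.7493*k - 0.2156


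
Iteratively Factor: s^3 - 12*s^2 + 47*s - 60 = (s - 3)*(s^2 - 9*s + 20) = (s - 4)*(s - 3)*(s - 5)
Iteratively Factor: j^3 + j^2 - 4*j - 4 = (j + 1)*(j^2 - 4) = (j + 1)*(j + 2)*(j - 2)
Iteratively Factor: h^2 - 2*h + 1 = (h - 1)*(h - 1)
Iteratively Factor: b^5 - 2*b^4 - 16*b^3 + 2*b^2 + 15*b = (b + 3)*(b^4 - 5*b^3 - b^2 + 5*b) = b*(b + 3)*(b^3 - 5*b^2 - b + 5) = b*(b - 5)*(b + 3)*(b^2 - 1) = b*(b - 5)*(b + 1)*(b + 3)*(b - 1)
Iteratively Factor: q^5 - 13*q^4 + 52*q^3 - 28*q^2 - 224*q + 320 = (q - 4)*(q^4 - 9*q^3 + 16*q^2 + 36*q - 80) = (q - 5)*(q - 4)*(q^3 - 4*q^2 - 4*q + 16) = (q - 5)*(q - 4)^2*(q^2 - 4) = (q - 5)*(q - 4)^2*(q + 2)*(q - 2)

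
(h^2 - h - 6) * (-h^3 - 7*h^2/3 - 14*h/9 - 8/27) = -h^5 - 4*h^4/3 + 61*h^3/9 + 412*h^2/27 + 260*h/27 + 16/9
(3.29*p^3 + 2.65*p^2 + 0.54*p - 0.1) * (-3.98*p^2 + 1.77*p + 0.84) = -13.0942*p^5 - 4.7237*p^4 + 5.3049*p^3 + 3.5798*p^2 + 0.2766*p - 0.084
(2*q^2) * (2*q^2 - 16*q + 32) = 4*q^4 - 32*q^3 + 64*q^2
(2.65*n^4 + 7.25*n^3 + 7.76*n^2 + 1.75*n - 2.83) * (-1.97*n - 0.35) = -5.2205*n^5 - 15.21*n^4 - 17.8247*n^3 - 6.1635*n^2 + 4.9626*n + 0.9905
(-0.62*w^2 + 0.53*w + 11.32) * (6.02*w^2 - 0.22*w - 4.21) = -3.7324*w^4 + 3.327*w^3 + 70.64*w^2 - 4.7217*w - 47.6572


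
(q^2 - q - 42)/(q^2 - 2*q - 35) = (q + 6)/(q + 5)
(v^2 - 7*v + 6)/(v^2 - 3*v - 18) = (v - 1)/(v + 3)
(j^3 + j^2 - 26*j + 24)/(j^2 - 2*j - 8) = (j^2 + 5*j - 6)/(j + 2)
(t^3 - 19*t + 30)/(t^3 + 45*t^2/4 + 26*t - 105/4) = 4*(t^2 - 5*t + 6)/(4*t^2 + 25*t - 21)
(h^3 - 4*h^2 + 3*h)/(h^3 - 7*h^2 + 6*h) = (h - 3)/(h - 6)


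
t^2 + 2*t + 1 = (t + 1)^2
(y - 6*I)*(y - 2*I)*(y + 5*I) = y^3 - 3*I*y^2 + 28*y - 60*I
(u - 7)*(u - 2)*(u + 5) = u^3 - 4*u^2 - 31*u + 70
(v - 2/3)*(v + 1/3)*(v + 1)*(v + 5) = v^4 + 17*v^3/3 + 25*v^2/9 - 3*v - 10/9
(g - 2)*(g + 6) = g^2 + 4*g - 12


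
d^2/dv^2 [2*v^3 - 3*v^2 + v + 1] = 12*v - 6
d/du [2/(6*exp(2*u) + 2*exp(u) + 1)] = (-24*exp(u) - 4)*exp(u)/(6*exp(2*u) + 2*exp(u) + 1)^2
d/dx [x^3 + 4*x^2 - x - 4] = 3*x^2 + 8*x - 1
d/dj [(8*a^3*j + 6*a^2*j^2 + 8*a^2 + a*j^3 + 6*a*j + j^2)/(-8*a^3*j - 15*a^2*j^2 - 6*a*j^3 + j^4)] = (72*a^4*j^2 + 64*a^4 + 8*a^3*j^3 + 176*a^3*j - 11*a^2*j^4 + 50*a^2*j^2 - a*j^5 - 10*a*j^3 - 2*j^4)/(j^2*(64*a^5 + 176*a^4*j + 145*a^3*j^2 + 19*a^2*j^3 - 13*a*j^4 + j^5))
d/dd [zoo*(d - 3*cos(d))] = zoo*(sin(d) + 1)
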